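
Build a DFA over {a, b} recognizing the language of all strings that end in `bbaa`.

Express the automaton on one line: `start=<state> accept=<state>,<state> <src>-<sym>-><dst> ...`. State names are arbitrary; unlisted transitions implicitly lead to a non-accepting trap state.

start=S0 accept=S4 S0-a->S0 S0-b->S1 S1-a->S0 S1-b->S2 S2-a->S3 S2-b->S2 S3-a->S4 S3-b->S1 S4-a->S0 S4-b->S1

Remember how much of `bbaa` the current input suffix matches. State S0 means no match yet; S1 means the last symbol is `b`; S2 means the last 2 symbols are `bb`; S3 means the last 3 symbols are `bba`; S4 means the last 4 symbols are `bbaa`. Only S4 accepts. On a mismatch, fall back to the longest proper suffix that is still a prefix of `bbaa`.
        a   b  
>  S0   S0  S1 
   S1   S0  S2 
   S2   S3  S2 
   S3   S4  S1 
 * S4   S0  S1 
(> = start, * = accepting)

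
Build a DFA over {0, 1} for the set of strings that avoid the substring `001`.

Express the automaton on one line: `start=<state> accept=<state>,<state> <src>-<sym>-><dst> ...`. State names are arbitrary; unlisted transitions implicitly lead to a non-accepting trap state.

start=q0 accept=q0,q1,q2 q0-0->q1 q0-1->q0 q1-0->q2 q1-1->q0 q2-0->q2 q2-1->q3 q3-0->q3 q3-1->q3

Track partial matches of the forbidden pattern `001`. State q3 is a dead state reached once `001` has occurred; every other state accepts. q0 means no part of `001` is currently matched.
A 4-state machine:
        0   1  
>* q0   q1  q0 
 * q1   q2  q0 
 * q2   q2  q3 
   q3   q3  q3 
(> = start, * = accepting)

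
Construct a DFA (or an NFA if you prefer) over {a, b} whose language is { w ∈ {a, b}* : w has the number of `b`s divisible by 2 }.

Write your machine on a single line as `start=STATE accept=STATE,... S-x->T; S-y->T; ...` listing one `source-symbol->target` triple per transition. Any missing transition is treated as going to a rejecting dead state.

The only thing that matters is how many `b`s have appeared, reduced mod 2. Use one state per residue: q0 for 0, …, q1 for 1. Reading `b` moves to the next residue; anything else stays put. q0 is accepting.
With 2 states:
        a   b  
>* q0   q0  q1 
   q1   q1  q0 
(> = start, * = accepting)

start=q0; accept=q0; q0-a->q0; q0-b->q1; q1-a->q1; q1-b->q0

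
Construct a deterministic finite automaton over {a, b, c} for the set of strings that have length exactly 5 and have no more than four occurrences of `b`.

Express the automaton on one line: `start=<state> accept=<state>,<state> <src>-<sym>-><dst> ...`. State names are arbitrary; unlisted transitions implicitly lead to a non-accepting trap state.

start=q0 accept=q9 q0-a->q1 q0-b->q2 q0-c->q1 q1-a->q3 q1-b->q3 q1-c->q3 q2-a->q3 q2-b->q4 q2-c->q3 q3-a->q5 q3-b->q5 q3-c->q5 q4-a->q5 q4-b->q6 q4-c->q5 q5-a->q7 q5-b->q7 q5-c->q7 q6-a->q7 q6-b->q8 q6-c->q7 q7-a->q9 q7-b->q9 q7-c->q9 q8-a->q9 q8-b->q10 q8-c->q9 q9-a->q10 q9-b->q10 q9-c->q10 q10-a->q10 q10-b->q10 q10-c->q10

Build one automaton per condition and run them in lockstep. The first has 7 states tracking the input length, saturating at 6; the second has 6 states tracking the count of `b`s, saturating at 5. A product state is a pair (one from each), accepting exactly when both do. After merging equivalent states the machine shrinks.
          a    b    c  
>  q0     q1   q2   q1 
   q1     q3   q3   q3 
   q2     q3   q4   q3 
   q3     q5   q5   q5 
   q4     q5   q6   q5 
   q5     q7   q7   q7 
   q6     q7   q8   q7 
   q7     q9   q9   q9 
   q8     q9  q10   q9 
 * q9    q10  q10  q10 
   q10   q10  q10  q10 
(> = start, * = accepting)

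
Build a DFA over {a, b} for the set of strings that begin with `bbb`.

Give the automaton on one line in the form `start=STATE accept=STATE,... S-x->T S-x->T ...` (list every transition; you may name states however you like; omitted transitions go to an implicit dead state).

start=q0 accept=q3 q0-a->q4 q0-b->q1 q1-a->q4 q1-b->q2 q2-a->q4 q2-b->q3 q3-a->q3 q3-b->q3 q4-a->q4 q4-b->q4

Check the first 3 symbols one by one: q0 through q2 record how many have matched `bbb` so far; any wrong symbol goes to the dead state q4. After all 3 match we enter the accepting sink q3.
A 5-state machine:
        a   b  
>  q0   q4  q1 
   q1   q4  q2 
   q2   q4  q3 
 * q3   q3  q3 
   q4   q4  q4 
(> = start, * = accepting)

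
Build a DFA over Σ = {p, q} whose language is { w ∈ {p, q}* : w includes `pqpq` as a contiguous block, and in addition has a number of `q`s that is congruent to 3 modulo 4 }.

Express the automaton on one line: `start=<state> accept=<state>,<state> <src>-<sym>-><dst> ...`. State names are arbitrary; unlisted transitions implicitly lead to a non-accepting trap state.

Build one automaton per condition and run them in lockstep. One (5 states) tracks whether and how much of `pqpq` has been seen; the other (4 states) tracks the count of `q`s modulo 4. Each combined state is a pair, one component from each; accept when both components accept.
20 states suffice.
          p    q  
>  s0     s1   s2 
   s1     s1   s3 
   s2     s4   s5 
   s3     s6   s5 
   s4     s4   s7 
   s5     s8   s9 
   s6     s4  s10 
   s7    s11   s9 
   s8     s8  s12 
   s9    s13   s0 
   s10   s10  s14 
   s11    s8  s14 
   s12   s15   s0 
   s13   s13  s16 
 * s14   s14  s17 
   s15   s13  s17 
   s16   s18   s2 
   s17   s17  s19 
   s18    s1  s19 
   s19   s19  s10 
(> = start, * = accepting)

start=s0 accept=s14 s0-p->s1 s0-q->s2 s1-p->s1 s1-q->s3 s2-p->s4 s2-q->s5 s3-p->s6 s3-q->s5 s4-p->s4 s4-q->s7 s5-p->s8 s5-q->s9 s6-p->s4 s6-q->s10 s7-p->s11 s7-q->s9 s8-p->s8 s8-q->s12 s9-p->s13 s9-q->s0 s10-p->s10 s10-q->s14 s11-p->s8 s11-q->s14 s12-p->s15 s12-q->s0 s13-p->s13 s13-q->s16 s14-p->s14 s14-q->s17 s15-p->s13 s15-q->s17 s16-p->s18 s16-q->s2 s17-p->s17 s17-q->s19 s18-p->s1 s18-q->s19 s19-p->s19 s19-q->s10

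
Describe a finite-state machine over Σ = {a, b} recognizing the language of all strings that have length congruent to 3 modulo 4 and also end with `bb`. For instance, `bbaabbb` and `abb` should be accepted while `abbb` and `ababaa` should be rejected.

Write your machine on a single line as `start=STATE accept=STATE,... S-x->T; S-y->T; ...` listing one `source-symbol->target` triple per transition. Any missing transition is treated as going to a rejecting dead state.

start=S0; accept=S8; S0-a->S1; S0-b->S2; S1-a->S3; S1-b->S4; S2-a->S3; S2-b->S5; S3-a->S6; S3-b->S7; S4-a->S6; S4-b->S8; S5-a->S6; S5-b->S8; S6-a->S0; S6-b->S9; S7-a->S0; S7-b->S10; S8-a->S0; S8-b->S10; S9-a->S1; S9-b->S11; S10-a->S1; S10-b->S11; S11-a->S3; S11-b->S5

Build one automaton per condition and run them in lockstep. The first has 4 states tracking the input length modulo 4; the second has 3 states tracking how much of the suffix `bb` has currently been matched. A product state is a pair (one from each), accepting exactly when both do.
With 12 states:
          a    b  
>  S0     S1   S2 
   S1     S3   S4 
   S2     S3   S5 
   S3     S6   S7 
   S4     S6   S8 
   S5     S6   S8 
   S6     S0   S9 
   S7     S0  S10 
 * S8     S0  S10 
   S9     S1  S11 
   S10    S1  S11 
   S11    S3   S5 
(> = start, * = accepting)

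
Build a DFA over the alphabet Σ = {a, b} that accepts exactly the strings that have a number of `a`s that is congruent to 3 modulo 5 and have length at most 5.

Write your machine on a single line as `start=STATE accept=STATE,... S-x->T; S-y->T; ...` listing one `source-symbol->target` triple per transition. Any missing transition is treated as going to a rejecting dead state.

start=S0; accept=S6,S10,S12; S0-a->S1; S0-b->S2; S1-a->S3; S1-b->S4; S2-a->S4; S2-b->S5; S3-a->S6; S3-b->S7; S4-a->S7; S4-b->S8; S5-a->S8; S5-b->S9; S6-a->S9; S6-b->S10; S7-a->S10; S7-b->S11; S8-a->S11; S8-b->S9; S9-a->S9; S9-b->S9; S10-a->S9; S10-b->S12; S11-a->S12; S11-b->S9; S12-a->S9; S12-b->S9

Run two small machines in parallel and take their product. The first has 5 states tracking the count of `a`s modulo 5; the second has 7 states tracking the input length, saturating at 6. A product state is a pair (one from each), accepting exactly when both do. Equivalent product states are then merged.
A 13-state machine:
          a    b  
>  S0     S1   S2 
   S1     S3   S4 
   S2     S4   S5 
   S3     S6   S7 
   S4     S7   S8 
   S5     S8   S9 
 * S6     S9  S10 
   S7    S10  S11 
   S8    S11   S9 
   S9     S9   S9 
 * S10    S9  S12 
   S11   S12   S9 
 * S12    S9   S9 
(> = start, * = accepting)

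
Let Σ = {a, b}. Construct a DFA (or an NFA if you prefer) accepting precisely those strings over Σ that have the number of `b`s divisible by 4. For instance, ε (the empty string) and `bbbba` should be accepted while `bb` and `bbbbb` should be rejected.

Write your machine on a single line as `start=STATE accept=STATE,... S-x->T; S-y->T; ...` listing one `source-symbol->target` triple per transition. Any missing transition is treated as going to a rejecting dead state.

The only thing that matters is how many `b`s have appeared, reduced mod 4. Use one state per residue: S0 for 0, …, S3 for 3. Reading `b` moves to the next residue; anything else stays put. S0 is accepting.
A 4-state machine:
        a   b  
>* S0   S0  S1 
   S1   S1  S2 
   S2   S2  S3 
   S3   S3  S0 
(> = start, * = accepting)

start=S0; accept=S0; S0-a->S0; S0-b->S1; S1-a->S1; S1-b->S2; S2-a->S2; S2-b->S3; S3-a->S3; S3-b->S0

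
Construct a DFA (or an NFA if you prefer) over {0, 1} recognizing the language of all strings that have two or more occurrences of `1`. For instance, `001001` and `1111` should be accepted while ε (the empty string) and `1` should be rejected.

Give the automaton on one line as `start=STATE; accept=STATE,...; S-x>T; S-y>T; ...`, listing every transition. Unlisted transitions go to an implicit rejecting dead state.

start=A; accept=C,D; A-0>A; A-1>B; B-0>B; B-1>C; C-0>C; C-1>D; D-0>D; D-1>D

Only the number of `1`s matters, and only up to 3. Make a chain A → B → C → D advanced by each `1` (with D absorbing); every other symbol self-loops. The accepting set is {C, D}.
A 4-state machine:
       0  1 
>  A   A  B 
   B   B  C 
 * C   C  D 
 * D   D  D 
(> = start, * = accepting)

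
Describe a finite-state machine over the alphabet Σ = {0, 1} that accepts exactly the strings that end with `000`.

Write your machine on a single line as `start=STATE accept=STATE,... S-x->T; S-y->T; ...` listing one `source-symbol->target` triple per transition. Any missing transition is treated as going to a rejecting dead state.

start=A; accept=D; A-0->B; A-1->A; B-0->C; B-1->A; C-0->D; C-1->A; D-0->D; D-1->A

Let each state record the length of the longest suffix of the input read so far that is also a prefix of `000`. B means the last symbol is `0`; C means the last 2 symbols are `00`; D means the last 3 symbols are `000`. Accept only at D, where the string currently ends in `000`.
With 4 states:
       0  1 
>  A   B  A 
   B   C  A 
   C   D  A 
 * D   D  A 
(> = start, * = accepting)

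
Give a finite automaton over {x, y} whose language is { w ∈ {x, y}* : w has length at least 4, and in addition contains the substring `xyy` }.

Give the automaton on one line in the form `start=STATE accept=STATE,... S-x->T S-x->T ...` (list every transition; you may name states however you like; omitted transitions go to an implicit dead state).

Run two small machines in parallel and take their product. The first has 6 states tracking the input length, saturating at 5; the second has 4 states tracking whether and how much of `xyy` has been seen. A product state is a pair (one from each), accepting exactly when both do.
18 states suffice.
          x    y  
>  q0     q1   q2 
   q1     q3   q4 
   q2     q3   q5 
   q3     q6   q7 
   q4     q6   q8 
   q5     q6   q9 
   q6    q10  q11 
   q7    q10  q12 
   q8    q12  q12 
   q9    q10  q13 
   q10   q14  q15 
   q11   q14  q16 
 * q12   q16  q16 
   q13   q14  q17 
   q14   q14  q15 
   q15   q14  q16 
 * q16   q16  q16 
   q17   q14  q17 
(> = start, * = accepting)

start=q0 accept=q12,q16 q0-x->q1 q0-y->q2 q1-x->q3 q1-y->q4 q2-x->q3 q2-y->q5 q3-x->q6 q3-y->q7 q4-x->q6 q4-y->q8 q5-x->q6 q5-y->q9 q6-x->q10 q6-y->q11 q7-x->q10 q7-y->q12 q8-x->q12 q8-y->q12 q9-x->q10 q9-y->q13 q10-x->q14 q10-y->q15 q11-x->q14 q11-y->q16 q12-x->q16 q12-y->q16 q13-x->q14 q13-y->q17 q14-x->q14 q14-y->q15 q15-x->q14 q15-y->q16 q16-x->q16 q16-y->q16 q17-x->q14 q17-y->q17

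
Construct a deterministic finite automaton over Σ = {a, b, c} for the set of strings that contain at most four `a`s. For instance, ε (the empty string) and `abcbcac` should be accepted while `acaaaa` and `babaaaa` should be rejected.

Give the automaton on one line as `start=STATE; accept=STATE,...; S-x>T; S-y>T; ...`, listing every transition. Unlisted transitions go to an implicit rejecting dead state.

start=q0; accept=q0,q1,q2,q3,q4; q0-a>q1; q0-b>q0; q0-c>q0; q1-a>q2; q1-b>q1; q1-c>q1; q2-a>q3; q2-b>q2; q2-c>q2; q3-a>q4; q3-b>q3; q3-c>q3; q4-a>q5; q4-b>q4; q4-c>q4; q5-a>q5; q5-b>q5; q5-c>q5

Count `a`s, saturating at 5: states q0 through q4 mean 0 through 4 `a`s seen; q5 means more than 4. Each `a` increments (capped at q5); other symbols loop. Accept from {q0, q1, q2, q3, q4}.
        a   b   c  
>* q0   q1  q0  q0 
 * q1   q2  q1  q1 
 * q2   q3  q2  q2 
 * q3   q4  q3  q3 
 * q4   q5  q4  q4 
   q5   q5  q5  q5 
(> = start, * = accepting)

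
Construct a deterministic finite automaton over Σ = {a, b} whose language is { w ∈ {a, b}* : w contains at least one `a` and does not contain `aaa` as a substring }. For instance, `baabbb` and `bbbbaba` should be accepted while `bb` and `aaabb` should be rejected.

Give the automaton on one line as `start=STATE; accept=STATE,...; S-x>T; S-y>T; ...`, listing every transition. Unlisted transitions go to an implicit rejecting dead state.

Run two small machines in parallel and take their product. One (3 states) tracks the count of `a`s, saturating at 2; the other (4 states) tracks partial matches of the forbidden pattern `aaa`. Each combined state is a pair, one component from each; accept when both components accept.
A 7-state machine:
        a   b  
>  S0   S1  S0 
 * S1   S2  S3 
 * S2   S4  S5 
 * S3   S6  S3 
   S4   S4  S4 
 * S5   S6  S5 
 * S6   S2  S5 
(> = start, * = accepting)

start=S0; accept=S1,S2,S3,S5,S6; S0-a>S1; S0-b>S0; S1-a>S2; S1-b>S3; S2-a>S4; S2-b>S5; S3-a>S6; S3-b>S3; S4-a>S4; S4-b>S4; S5-a>S6; S5-b>S5; S6-a>S2; S6-b>S5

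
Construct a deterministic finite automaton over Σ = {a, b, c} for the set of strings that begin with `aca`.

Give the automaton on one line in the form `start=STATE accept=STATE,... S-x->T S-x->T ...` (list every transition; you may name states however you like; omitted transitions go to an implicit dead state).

Check the first 3 symbols one by one: s0 through s2 record how many have matched `aca` so far; any wrong symbol goes to the dead state s4. After all 3 match we enter the accepting sink s3.
With 5 states:
        a   b   c  
>  s0   s1  s4  s4 
   s1   s4  s4  s2 
   s2   s3  s4  s4 
 * s3   s3  s3  s3 
   s4   s4  s4  s4 
(> = start, * = accepting)

start=s0 accept=s3 s0-a->s1 s0-b->s4 s0-c->s4 s1-a->s4 s1-b->s4 s1-c->s2 s2-a->s3 s2-b->s4 s2-c->s4 s3-a->s3 s3-b->s3 s3-c->s3 s4-a->s4 s4-b->s4 s4-c->s4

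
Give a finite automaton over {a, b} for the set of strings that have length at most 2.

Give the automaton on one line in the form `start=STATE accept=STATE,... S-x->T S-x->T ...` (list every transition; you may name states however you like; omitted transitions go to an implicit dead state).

We only need to distinguish lengths 0, 1, …, 2, and '>2'. Chain S0 → S1 → S2 → S3 on every symbol, with S3 looping. Accepting states: {S0, S1, S2}.
4 states suffice.
        a   b  
>* S0   S1  S1 
 * S1   S2  S2 
 * S2   S3  S3 
   S3   S3  S3 
(> = start, * = accepting)

start=S0 accept=S0,S1,S2 S0-a->S1 S0-b->S1 S1-a->S2 S1-b->S2 S2-a->S3 S2-b->S3 S3-a->S3 S3-b->S3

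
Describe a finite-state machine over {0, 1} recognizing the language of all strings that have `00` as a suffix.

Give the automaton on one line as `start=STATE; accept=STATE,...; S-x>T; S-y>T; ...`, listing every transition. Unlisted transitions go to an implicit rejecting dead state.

start=s0; accept=s2; s0-0>s1; s0-1>s0; s1-0>s2; s1-1>s0; s2-0>s2; s2-1>s0

Let each state record the length of the longest suffix of the input read so far that is also a prefix of `00`. s1 means the last symbol is `0`; s2 means the last 2 symbols are `00`. Accept only at s2, where the string currently ends in `00`.
With 3 states:
        0   1  
>  s0   s1  s0 
   s1   s2  s0 
 * s2   s2  s0 
(> = start, * = accepting)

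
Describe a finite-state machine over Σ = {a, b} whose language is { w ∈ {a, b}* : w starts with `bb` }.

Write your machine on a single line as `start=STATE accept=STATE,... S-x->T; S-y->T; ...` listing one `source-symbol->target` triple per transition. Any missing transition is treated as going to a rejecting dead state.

Walk along `bb` while the input agrees: from S0 take `b` to S1, and so on. Any deviation drops to the rejecting sink S3. Once S2 is reached the prefix is confirmed and every continuation is accepted.
With 4 states:
        a   b  
>  S0   S3  S1 
   S1   S3  S2 
 * S2   S2  S2 
   S3   S3  S3 
(> = start, * = accepting)

start=S0; accept=S2; S0-a->S3; S0-b->S1; S1-a->S3; S1-b->S2; S2-a->S2; S2-b->S2; S3-a->S3; S3-b->S3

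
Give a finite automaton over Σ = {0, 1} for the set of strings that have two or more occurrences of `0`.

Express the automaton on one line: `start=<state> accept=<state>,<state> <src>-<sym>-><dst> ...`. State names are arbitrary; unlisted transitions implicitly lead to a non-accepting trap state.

start=S0 accept=S2,S3 S0-0->S1 S0-1->S0 S1-0->S2 S1-1->S1 S2-0->S3 S2-1->S2 S3-0->S3 S3-1->S3

Count `0`s, saturating at 3: states S0 through S2 mean 0 through 2 `0`s seen; S3 means more than 2. Each `0` increments (capped at S3); other symbols loop. Accept from {S2, S3}.
With 4 states:
        0   1  
>  S0   S1  S0 
   S1   S2  S1 
 * S2   S3  S2 
 * S3   S3  S3 
(> = start, * = accepting)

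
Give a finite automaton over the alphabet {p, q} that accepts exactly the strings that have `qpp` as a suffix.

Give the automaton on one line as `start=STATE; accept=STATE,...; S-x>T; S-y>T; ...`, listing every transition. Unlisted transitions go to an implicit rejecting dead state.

start=s0; accept=s3; s0-p>s0; s0-q>s1; s1-p>s2; s1-q>s1; s2-p>s3; s2-q>s1; s3-p>s0; s3-q>s1

Let each state record the length of the longest suffix of the input read so far that is also a prefix of `qpp`. s1 means the last symbol is `q`; s2 means the last 2 symbols are `qp`; s3 means the last 3 symbols are `qpp`. Accept only at s3, where the string currently ends in `qpp`.
        p   q  
>  s0   s0  s1 
   s1   s2  s1 
   s2   s3  s1 
 * s3   s0  s1 
(> = start, * = accepting)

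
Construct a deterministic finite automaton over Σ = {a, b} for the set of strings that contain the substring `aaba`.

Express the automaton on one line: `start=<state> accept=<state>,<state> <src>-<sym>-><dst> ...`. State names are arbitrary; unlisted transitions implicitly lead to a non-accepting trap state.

start=q0 accept=q4 q0-a->q1 q0-b->q0 q1-a->q2 q1-b->q0 q2-a->q2 q2-b->q3 q3-a->q4 q3-b->q0 q4-a->q4 q4-b->q4

States q0..q3 record the length of the longest prefix of `aaba` that matches the current input suffix. Reaching q4 means `aaba` has been seen, and we stay there forever. Accept from q4.
5 states suffice.
        a   b  
>  q0   q1  q0 
   q1   q2  q0 
   q2   q2  q3 
   q3   q4  q0 
 * q4   q4  q4 
(> = start, * = accepting)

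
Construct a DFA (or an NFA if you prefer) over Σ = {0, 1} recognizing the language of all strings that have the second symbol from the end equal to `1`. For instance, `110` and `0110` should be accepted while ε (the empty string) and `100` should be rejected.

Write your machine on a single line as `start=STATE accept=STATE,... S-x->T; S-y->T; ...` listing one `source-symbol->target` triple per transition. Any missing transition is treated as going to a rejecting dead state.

start=S0; accept=S5,S6; S0-0->S1; S0-1->S2; S1-0->S3; S1-1->S4; S2-0->S5; S2-1->S6; S3-0->S3; S3-1->S4; S4-0->S5; S4-1->S6; S5-0->S3; S5-1->S4; S6-0->S5; S6-1->S6

A DFA must remember the last 2 symbols (since which symbol is second-to-last isn't known until the input ends). Use one state per possible window of the last ≤2 symbols; accept from those whose window starts with `1`.
7 states suffice.
        0   1  
>  S0   S1  S2 
   S1   S3  S4 
   S2   S5  S6 
   S3   S3  S4 
   S4   S5  S6 
 * S5   S3  S4 
 * S6   S5  S6 
(> = start, * = accepting)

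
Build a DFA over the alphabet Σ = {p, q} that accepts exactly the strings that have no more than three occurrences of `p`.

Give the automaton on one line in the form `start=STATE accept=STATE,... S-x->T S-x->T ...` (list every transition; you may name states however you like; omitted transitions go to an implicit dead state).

start=A accept=A,B,C,D A-p->B A-q->A B-p->C B-q->B C-p->D C-q->C D-p->E D-q->D E-p->E E-q->E

Only the number of `p`s matters, and only up to 4. Make a chain A → B → C → D → E advanced by each `p` (with E absorbing); every other symbol self-loops. The accepting set is {A, B, C, D}.
A 5-state machine:
       p  q 
>* A   B  A 
 * B   C  B 
 * C   D  C 
 * D   E  D 
   E   E  E 
(> = start, * = accepting)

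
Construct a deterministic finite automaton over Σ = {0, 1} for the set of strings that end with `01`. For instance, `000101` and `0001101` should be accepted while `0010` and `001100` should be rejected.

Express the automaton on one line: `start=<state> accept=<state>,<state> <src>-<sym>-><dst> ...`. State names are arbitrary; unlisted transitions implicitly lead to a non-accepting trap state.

Remember how much of `01` the current input suffix matches. State q0 means no match yet; q1 means the last symbol is `0`; q2 means the last 2 symbols are `01`. Only q2 accepts. On a mismatch, fall back to the longest proper suffix that is still a prefix of `01`.
        0   1  
>  q0   q1  q0 
   q1   q1  q2 
 * q2   q1  q0 
(> = start, * = accepting)

start=q0 accept=q2 q0-0->q1 q0-1->q0 q1-0->q1 q1-1->q2 q2-0->q1 q2-1->q0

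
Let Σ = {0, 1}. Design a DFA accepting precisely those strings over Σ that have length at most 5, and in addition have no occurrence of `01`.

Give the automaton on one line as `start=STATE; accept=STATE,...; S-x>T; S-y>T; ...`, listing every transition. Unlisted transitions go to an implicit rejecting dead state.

Run two small machines in parallel and take their product. The first has 7 states tracking the input length, saturating at 6; the second has 3 states tracking partial matches of the forbidden pattern `01`. A product state is a pair (one from each), accepting exactly when both do.
18 states suffice.
          0    1  
>* q0     q1   q2 
 * q1     q3   q4 
 * q2     q3   q5 
 * q3     q6   q7 
   q4     q7   q7 
 * q5     q6   q8 
 * q6     q9  q10 
   q7    q10  q10 
 * q8     q9  q11 
 * q9    q12  q13 
   q10   q13  q13 
 * q11   q12  q14 
 * q12   q15  q16 
   q13   q16  q16 
 * q14   q15  q17 
   q15   q15  q16 
   q16   q16  q16 
   q17   q15  q17 
(> = start, * = accepting)

start=q0; accept=q0,q1,q2,q3,q5,q6,q8,q9,q11,q12,q14; q0-0>q1; q0-1>q2; q1-0>q3; q1-1>q4; q2-0>q3; q2-1>q5; q3-0>q6; q3-1>q7; q4-0>q7; q4-1>q7; q5-0>q6; q5-1>q8; q6-0>q9; q6-1>q10; q7-0>q10; q7-1>q10; q8-0>q9; q8-1>q11; q9-0>q12; q9-1>q13; q10-0>q13; q10-1>q13; q11-0>q12; q11-1>q14; q12-0>q15; q12-1>q16; q13-0>q16; q13-1>q16; q14-0>q15; q14-1>q17; q15-0>q15; q15-1>q16; q16-0>q16; q16-1>q16; q17-0>q15; q17-1>q17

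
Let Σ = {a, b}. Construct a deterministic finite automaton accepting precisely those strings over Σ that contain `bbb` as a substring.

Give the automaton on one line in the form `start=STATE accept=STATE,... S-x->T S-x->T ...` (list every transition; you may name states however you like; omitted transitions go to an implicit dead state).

Track how much of `bbb` has been matched so far: state q0 is no progress, q3 is the absorbing accept state reached once `bbb` has occurred. Intermediate states record partial matches; on a mismatch, fall back to the longest reusable overlap.
4 states suffice.
        a   b  
>  q0   q0  q1 
   q1   q0  q2 
   q2   q0  q3 
 * q3   q3  q3 
(> = start, * = accepting)

start=q0 accept=q3 q0-a->q0 q0-b->q1 q1-a->q0 q1-b->q2 q2-a->q0 q2-b->q3 q3-a->q3 q3-b->q3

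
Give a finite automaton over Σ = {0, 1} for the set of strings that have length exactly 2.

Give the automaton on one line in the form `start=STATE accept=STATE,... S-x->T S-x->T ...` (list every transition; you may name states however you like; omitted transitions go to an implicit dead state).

start=s0 accept=s2 s0-0->s1 s0-1->s1 s1-0->s2 s1-1->s2 s2-0->s3 s2-1->s3 s3-0->s3 s3-1->s3

We only need to distinguish lengths 0, 1, …, 2, and '>2'. Chain s0 → s1 → s2 → s3 on every symbol, with s3 looping. Accepting states: {s2}.
A 4-state machine:
        0   1  
>  s0   s1  s1 
   s1   s2  s2 
 * s2   s3  s3 
   s3   s3  s3 
(> = start, * = accepting)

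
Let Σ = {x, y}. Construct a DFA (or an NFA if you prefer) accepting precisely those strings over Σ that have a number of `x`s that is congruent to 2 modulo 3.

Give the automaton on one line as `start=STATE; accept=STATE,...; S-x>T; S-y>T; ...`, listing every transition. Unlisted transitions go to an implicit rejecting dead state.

Keep the running count of `x`s modulo 3: each `x` advances along the cycle s0 → s1 → s2 → s0 while other symbols loop. Accept at s2.
A 3-state machine:
        x   y  
>  s0   s1  s0 
   s1   s2  s1 
 * s2   s0  s2 
(> = start, * = accepting)

start=s0; accept=s2; s0-x>s1; s0-y>s0; s1-x>s2; s1-y>s1; s2-x>s0; s2-y>s2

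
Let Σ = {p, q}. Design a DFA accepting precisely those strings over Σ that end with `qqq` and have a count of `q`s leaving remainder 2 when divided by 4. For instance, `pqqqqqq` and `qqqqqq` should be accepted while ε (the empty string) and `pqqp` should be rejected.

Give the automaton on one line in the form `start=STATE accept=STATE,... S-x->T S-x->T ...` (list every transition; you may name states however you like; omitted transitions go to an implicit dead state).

start=s0 accept=s6 s0-p->s0 s0-q->s1 s1-p->s1 s1-q->s2 s2-p->s2 s2-q->s3 s3-p->s3 s3-q->s4 s4-p->s0 s4-q->s5 s5-p->s1 s5-q->s6 s6-p->s2 s6-q->s3

Run two small machines in parallel and take their product. One (4 states) tracks how much of the suffix `qqq` has currently been matched; the other (4 states) tracks the count of `q`s modulo 4. Each combined state is a pair, one component from each; accept when both components accept. Minimizing collapses redundant product states.
7 states suffice.
        p   q  
>  s0   s0  s1 
   s1   s1  s2 
   s2   s2  s3 
   s3   s3  s4 
   s4   s0  s5 
   s5   s1  s6 
 * s6   s2  s3 
(> = start, * = accepting)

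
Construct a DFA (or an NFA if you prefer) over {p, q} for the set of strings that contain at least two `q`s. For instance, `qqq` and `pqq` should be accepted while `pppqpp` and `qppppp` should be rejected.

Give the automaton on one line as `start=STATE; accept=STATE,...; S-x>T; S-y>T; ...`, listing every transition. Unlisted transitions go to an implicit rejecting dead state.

Only the number of `q`s matters, and only up to 3. Make a chain S0 → S1 → S2 → S3 advanced by each `q` (with S3 absorbing); every other symbol self-loops. The accepting set is {S2, S3}.
4 states suffice.
        p   q  
>  S0   S0  S1 
   S1   S1  S2 
 * S2   S2  S3 
 * S3   S3  S3 
(> = start, * = accepting)

start=S0; accept=S2,S3; S0-p>S0; S0-q>S1; S1-p>S1; S1-q>S2; S2-p>S2; S2-q>S3; S3-p>S3; S3-q>S3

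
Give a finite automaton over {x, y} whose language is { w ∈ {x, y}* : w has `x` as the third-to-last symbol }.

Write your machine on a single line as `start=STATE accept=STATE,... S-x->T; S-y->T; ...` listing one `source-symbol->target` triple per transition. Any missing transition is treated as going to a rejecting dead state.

Because acceptance depends on a position counted from the end, the machine has to buffer the most recent 3 symbols. Make each state the string of the last up-to-3 symbols read; on input `x` shift the window left and append `x`. Accept when the buffered window has length 3 and begins with `x`.
With 15 states:
          x    y  
>  s0     s1   s2 
   s1     s3   s4 
   s2     s5   s6 
   s3     s7   s8 
   s4     s9  s10 
   s5    s11  s12 
   s6    s13  s14 
 * s7     s7   s8 
 * s8     s9  s10 
 * s9    s11  s12 
 * s10   s13  s14 
   s11    s7   s8 
   s12    s9  s10 
   s13   s11  s12 
   s14   s13  s14 
(> = start, * = accepting)

start=s0; accept=s7,s8,s9,s10; s0-x->s1; s0-y->s2; s1-x->s3; s1-y->s4; s2-x->s5; s2-y->s6; s3-x->s7; s3-y->s8; s4-x->s9; s4-y->s10; s5-x->s11; s5-y->s12; s6-x->s13; s6-y->s14; s7-x->s7; s7-y->s8; s8-x->s9; s8-y->s10; s9-x->s11; s9-y->s12; s10-x->s13; s10-y->s14; s11-x->s7; s11-y->s8; s12-x->s9; s12-y->s10; s13-x->s11; s13-y->s12; s14-x->s13; s14-y->s14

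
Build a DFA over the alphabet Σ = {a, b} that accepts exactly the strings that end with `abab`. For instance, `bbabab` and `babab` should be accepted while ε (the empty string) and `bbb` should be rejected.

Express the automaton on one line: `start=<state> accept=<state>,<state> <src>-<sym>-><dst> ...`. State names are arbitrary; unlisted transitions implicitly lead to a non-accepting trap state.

Let each state record the length of the longest suffix of the input read so far that is also a prefix of `abab`. q1 means the last symbol is `a`; q2 means the last 2 symbols are `ab`; q3 means the last 3 symbols are `aba`; q4 means the last 4 symbols are `abab`. Accept only at q4, where the string currently ends in `abab`.
A 5-state machine:
        a   b  
>  q0   q1  q0 
   q1   q1  q2 
   q2   q3  q0 
   q3   q1  q4 
 * q4   q3  q0 
(> = start, * = accepting)

start=q0 accept=q4 q0-a->q1 q0-b->q0 q1-a->q1 q1-b->q2 q2-a->q3 q2-b->q0 q3-a->q1 q3-b->q4 q4-a->q3 q4-b->q0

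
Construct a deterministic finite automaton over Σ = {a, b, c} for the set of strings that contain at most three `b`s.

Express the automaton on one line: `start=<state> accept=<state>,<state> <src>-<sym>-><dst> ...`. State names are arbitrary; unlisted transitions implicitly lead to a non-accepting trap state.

start=q0 accept=q0,q1,q2,q3 q0-a->q0 q0-b->q1 q0-c->q0 q1-a->q1 q1-b->q2 q1-c->q1 q2-a->q2 q2-b->q3 q2-c->q2 q3-a->q3 q3-b->q4 q3-c->q3 q4-a->q4 q4-b->q4 q4-c->q4

Only the number of `b`s matters, and only up to 4. Make a chain q0 → q1 → q2 → q3 → q4 advanced by each `b` (with q4 absorbing); every other symbol self-loops. The accepting set is {q0, q1, q2, q3}.
A 5-state machine:
        a   b   c  
>* q0   q0  q1  q0 
 * q1   q1  q2  q1 
 * q2   q2  q3  q2 
 * q3   q3  q4  q3 
   q4   q4  q4  q4 
(> = start, * = accepting)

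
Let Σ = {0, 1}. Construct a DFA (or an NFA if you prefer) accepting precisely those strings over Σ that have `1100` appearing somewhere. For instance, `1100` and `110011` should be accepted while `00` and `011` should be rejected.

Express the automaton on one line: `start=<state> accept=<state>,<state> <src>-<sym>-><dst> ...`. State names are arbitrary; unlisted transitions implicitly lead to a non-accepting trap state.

Track how much of `1100` has been matched so far: state A is no progress, E is the absorbing accept state reached once `1100` has occurred. Intermediate states record partial matches; on a mismatch, fall back to the longest reusable overlap.
With 5 states:
       0  1 
>  A   A  B 
   B   A  C 
   C   D  C 
   D   E  B 
 * E   E  E 
(> = start, * = accepting)

start=A accept=E A-0->A A-1->B B-0->A B-1->C C-0->D C-1->C D-0->E D-1->B E-0->E E-1->E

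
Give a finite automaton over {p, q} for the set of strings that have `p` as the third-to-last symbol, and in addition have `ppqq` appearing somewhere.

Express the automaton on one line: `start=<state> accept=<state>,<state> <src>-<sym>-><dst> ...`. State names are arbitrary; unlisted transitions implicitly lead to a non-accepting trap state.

Handle the two conditions separately and then intersect. One (15 states) tracks the last 3 symbols read; the other (5 states) tracks whether and how much of `ppqq` has been seen. Each combined state is a pair, one component from each; accept when both components accept. Equivalent product states are then merged.
A 12-state machine:
       p  q 
>  A   B  A 
   B   C  A 
   C   C  D 
   D   B  E 
 * E   F  G 
   F   H  I 
   G   F  G 
   H   J  K 
   I   L  E 
 * J   J  K 
 * K   L  E 
 * L   H  I 
(> = start, * = accepting)

start=A accept=E,J,K,L A-p->B A-q->A B-p->C B-q->A C-p->C C-q->D D-p->B D-q->E E-p->F E-q->G F-p->H F-q->I G-p->F G-q->G H-p->J H-q->K I-p->L I-q->E J-p->J J-q->K K-p->L K-q->E L-p->H L-q->I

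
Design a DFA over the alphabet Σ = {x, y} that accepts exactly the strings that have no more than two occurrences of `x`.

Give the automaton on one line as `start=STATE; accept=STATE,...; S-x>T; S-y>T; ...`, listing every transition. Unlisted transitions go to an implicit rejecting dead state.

Only the number of `x`s matters, and only up to 3. Make a chain q0 → q1 → q2 → q3 advanced by each `x` (with q3 absorbing); every other symbol self-loops. The accepting set is {q0, q1, q2}.
4 states suffice.
        x   y  
>* q0   q1  q0 
 * q1   q2  q1 
 * q2   q3  q2 
   q3   q3  q3 
(> = start, * = accepting)

start=q0; accept=q0,q1,q2; q0-x>q1; q0-y>q0; q1-x>q2; q1-y>q1; q2-x>q3; q2-y>q2; q3-x>q3; q3-y>q3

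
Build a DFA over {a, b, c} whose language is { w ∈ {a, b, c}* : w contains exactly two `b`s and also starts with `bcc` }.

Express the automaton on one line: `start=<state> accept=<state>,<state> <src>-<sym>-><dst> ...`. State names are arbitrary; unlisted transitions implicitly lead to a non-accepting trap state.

Handle the two conditions separately and then intersect. The first has 4 states tracking the count of `b`s, saturating at 3; the second has 5 states tracking whether the input so far still matches the prefix `bcc`. A product state is a pair (one from each), accepting exactly when both do. Minimizing collapses redundant product states.
        a   b   c  
>  q0   q1  q2  q1 
   q1   q1  q1  q1 
   q2   q1  q1  q3 
   q3   q1  q1  q4 
   q4   q4  q5  q4 
 * q5   q5  q1  q5 
(> = start, * = accepting)

start=q0 accept=q5 q0-a->q1 q0-b->q2 q0-c->q1 q1-a->q1 q1-b->q1 q1-c->q1 q2-a->q1 q2-b->q1 q2-c->q3 q3-a->q1 q3-b->q1 q3-c->q4 q4-a->q4 q4-b->q5 q4-c->q4 q5-a->q5 q5-b->q1 q5-c->q5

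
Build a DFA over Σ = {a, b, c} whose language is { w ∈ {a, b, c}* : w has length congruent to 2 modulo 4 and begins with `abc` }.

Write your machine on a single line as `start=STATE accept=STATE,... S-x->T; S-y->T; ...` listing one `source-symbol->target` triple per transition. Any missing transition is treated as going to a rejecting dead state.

start=q0; accept=q10; q0-a->q1; q0-b->q2; q0-c->q2; q1-a->q3; q1-b->q4; q1-c->q3; q2-a->q3; q2-b->q3; q2-c->q3; q3-a->q5; q3-b->q5; q3-c->q5; q4-a->q5; q4-b->q5; q4-c->q6; q5-a->q7; q5-b->q7; q5-c->q7; q6-a->q8; q6-b->q8; q6-c->q8; q7-a->q2; q7-b->q2; q7-c->q2; q8-a->q9; q8-b->q9; q8-c->q9; q9-a->q10; q9-b->q10; q9-c->q10; q10-a->q6; q10-b->q6; q10-c->q6

Handle the two conditions separately and then intersect. One (4 states) tracks the input length modulo 4; the other (5 states) tracks whether the input so far still matches the prefix `abc`. Each combined state is a pair, one component from each; accept when both components accept.
11 states suffice.
          a    b    c  
>  q0     q1   q2   q2 
   q1     q3   q4   q3 
   q2     q3   q3   q3 
   q3     q5   q5   q5 
   q4     q5   q5   q6 
   q5     q7   q7   q7 
   q6     q8   q8   q8 
   q7     q2   q2   q2 
   q8     q9   q9   q9 
   q9    q10  q10  q10 
 * q10    q6   q6   q6 
(> = start, * = accepting)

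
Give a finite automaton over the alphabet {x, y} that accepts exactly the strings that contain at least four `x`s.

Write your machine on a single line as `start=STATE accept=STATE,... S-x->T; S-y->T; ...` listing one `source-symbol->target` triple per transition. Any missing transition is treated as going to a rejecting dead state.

start=S0; accept=S4,S5; S0-x->S1; S0-y->S0; S1-x->S2; S1-y->S1; S2-x->S3; S2-y->S2; S3-x->S4; S3-y->S3; S4-x->S5; S4-y->S4; S5-x->S5; S5-y->S5

Only the number of `x`s matters, and only up to 5. Make a chain S0 → S1 → S2 → S3 → S4 → S5 advanced by each `x` (with S5 absorbing); every other symbol self-loops. The accepting set is {S4, S5}.
A 6-state machine:
        x   y  
>  S0   S1  S0 
   S1   S2  S1 
   S2   S3  S2 
   S3   S4  S3 
 * S4   S5  S4 
 * S5   S5  S5 
(> = start, * = accepting)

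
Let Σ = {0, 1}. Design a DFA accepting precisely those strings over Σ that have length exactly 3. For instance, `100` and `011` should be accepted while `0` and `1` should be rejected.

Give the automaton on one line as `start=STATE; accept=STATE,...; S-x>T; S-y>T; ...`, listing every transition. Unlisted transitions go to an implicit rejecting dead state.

start=s0; accept=s3; s0-0>s1; s0-1>s1; s1-0>s2; s1-1>s2; s2-0>s3; s2-1>s3; s3-0>s4; s3-1>s4; s4-0>s4; s4-1>s4

We only need to distinguish lengths 0, 1, …, 3, and '>3'. Chain s0 → s1 → s2 → s3 → s4 on every symbol, with s4 looping. Accepting states: {s3}.
5 states suffice.
        0   1  
>  s0   s1  s1 
   s1   s2  s2 
   s2   s3  s3 
 * s3   s4  s4 
   s4   s4  s4 
(> = start, * = accepting)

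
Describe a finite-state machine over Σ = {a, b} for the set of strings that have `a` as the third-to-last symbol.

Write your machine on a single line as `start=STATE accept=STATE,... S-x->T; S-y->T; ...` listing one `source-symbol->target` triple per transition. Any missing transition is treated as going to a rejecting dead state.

start=S0; accept=S7,S8,S9,S10; S0-a->S1; S0-b->S2; S1-a->S3; S1-b->S4; S2-a->S5; S2-b->S6; S3-a->S7; S3-b->S8; S4-a->S9; S4-b->S10; S5-a->S11; S5-b->S12; S6-a->S13; S6-b->S14; S7-a->S7; S7-b->S8; S8-a->S9; S8-b->S10; S9-a->S11; S9-b->S12; S10-a->S13; S10-b->S14; S11-a->S7; S11-b->S8; S12-a->S9; S12-b->S10; S13-a->S11; S13-b->S12; S14-a->S13; S14-b->S14

A DFA must remember the last 3 symbols (since which symbol is third-to-last isn't known until the input ends). Use one state per possible window of the last ≤3 symbols; accept from those whose window starts with `a`.
15 states suffice.
          a    b  
>  S0     S1   S2 
   S1     S3   S4 
   S2     S5   S6 
   S3     S7   S8 
   S4     S9  S10 
   S5    S11  S12 
   S6    S13  S14 
 * S7     S7   S8 
 * S8     S9  S10 
 * S9    S11  S12 
 * S10   S13  S14 
   S11    S7   S8 
   S12    S9  S10 
   S13   S11  S12 
   S14   S13  S14 
(> = start, * = accepting)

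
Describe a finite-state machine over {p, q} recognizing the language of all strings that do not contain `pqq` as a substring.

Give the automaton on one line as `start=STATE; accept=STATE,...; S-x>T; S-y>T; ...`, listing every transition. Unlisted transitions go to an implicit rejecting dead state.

start=A; accept=A,B,C; A-p>B; A-q>A; B-p>B; B-q>C; C-p>B; C-q>D; D-p>D; D-q>D

Track partial matches of the forbidden pattern `pqq`. State D is a dead state reached once `pqq` has occurred; every other state accepts. A means no part of `pqq` is currently matched.
4 states suffice.
       p  q 
>* A   B  A 
 * B   B  C 
 * C   B  D 
   D   D  D 
(> = start, * = accepting)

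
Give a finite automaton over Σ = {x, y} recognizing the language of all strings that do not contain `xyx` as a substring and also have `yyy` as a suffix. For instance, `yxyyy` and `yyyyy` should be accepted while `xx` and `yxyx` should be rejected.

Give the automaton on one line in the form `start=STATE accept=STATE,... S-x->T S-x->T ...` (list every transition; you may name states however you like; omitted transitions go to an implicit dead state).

start=q0 accept=q6 q0-x->q1 q0-y->q2 q1-x->q1 q1-y->q3 q2-x->q1 q2-y->q4 q3-x->q5 q3-y->q4 q4-x->q1 q4-y->q6 q5-x->q5 q5-y->q5 q6-x->q1 q6-y->q6

Build one automaton per condition and run them in lockstep. The first has 4 states tracking partial matches of the forbidden pattern `xyx`; the second has 4 states tracking how much of the suffix `yyy` has currently been matched. A product state is a pair (one from each), accepting exactly when both do. Minimizing collapses redundant product states.
A 7-state machine:
        x   y  
>  q0   q1  q2 
   q1   q1  q3 
   q2   q1  q4 
   q3   q5  q4 
   q4   q1  q6 
   q5   q5  q5 
 * q6   q1  q6 
(> = start, * = accepting)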